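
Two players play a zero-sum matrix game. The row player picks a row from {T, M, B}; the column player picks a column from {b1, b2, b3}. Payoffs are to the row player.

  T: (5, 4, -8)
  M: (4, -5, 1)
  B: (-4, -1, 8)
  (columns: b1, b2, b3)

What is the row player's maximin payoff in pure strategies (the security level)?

-4

Row minima: T → -8, M → -5, B → -4.
The best of these is -4.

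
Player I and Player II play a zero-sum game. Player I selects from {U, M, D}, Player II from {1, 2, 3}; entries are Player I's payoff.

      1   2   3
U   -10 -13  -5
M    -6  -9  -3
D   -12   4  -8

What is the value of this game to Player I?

Row minima: U → -13, M → -9, D → -12; maximin = -9.
Column maxima: 1 → -6, 2 → 4, 3 → -3; minimax = -6.
-9 ≠ -6, so there is no saddle point; optimal play is mixed.
U is strictly dominated by M, so Player I never plays it.
3 is strictly dominated by 1 (it gives Player I strictly more in every row), so Player II never plays it.
On the remaining 2×2 (M, D vs 1, 2):
Let Player I play M with probability p. Expected payoff against 1: (-6)p + (-12)(1−p) = 6p − 12; against 2: (-9)p + 4(1−p) = −13p + 4.
Setting these equal: 6p − 12 = −13p + 4 ⇒ 19p = 16 ⇒ p = 16/19, and the value is (6)·(16/19) − 12 = -132/19.
For Player II: with q = P(1), equating M's and D's payoffs gives 3q − 9 = −16q + 4 ⇒ q = 13/19.

-132/19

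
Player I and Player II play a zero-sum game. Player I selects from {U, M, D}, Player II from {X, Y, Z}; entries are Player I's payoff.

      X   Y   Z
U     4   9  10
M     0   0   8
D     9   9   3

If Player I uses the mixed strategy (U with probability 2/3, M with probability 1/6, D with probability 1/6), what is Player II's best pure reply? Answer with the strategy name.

X

If Player II plays X, Player I's expected payoff is (2/3)·4 + (1/6)·0 + (1/6)·9 = 25/6.
If Player II plays Y, Player I's expected payoff is (2/3)·9 + (1/6)·0 + (1/6)·9 = 15/2.
If Player II plays Z, Player I's expected payoff is (2/3)·10 + (1/6)·8 + (1/6)·3 = 17/2.
Player II minimizes Player I's payoff; the smallest is 25/6, so the best response is X.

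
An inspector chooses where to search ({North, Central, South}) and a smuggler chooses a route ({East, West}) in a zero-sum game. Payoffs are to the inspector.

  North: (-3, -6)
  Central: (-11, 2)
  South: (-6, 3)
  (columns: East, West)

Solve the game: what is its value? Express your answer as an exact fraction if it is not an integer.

-15/4

Row minima: North → -6, Central → -11, South → -6; maximin = -6.
Column maxima: East → -3, West → 3; minimax = -3.
-6 ≠ -3, so there is no saddle point; optimal play is mixed.
Central is strictly dominated by South, so the inspector never plays it.
On the remaining 2×2 (North, South vs East, West):
Let the inspector play North with probability p. Expected payoff against East: (-3)p + (-6)(1−p) = 3p − 6; against West: (-6)p + 3(1−p) = −9p + 3.
Setting these equal: 3p − 6 = −9p + 3 ⇒ 12p = 9 ⇒ p = 3/4, and the value is (3)·(3/4) − 6 = -15/4.
For the smuggler: with q = P(East), equating North's and South's payoffs gives 3q − 6 = −9q + 3 ⇒ q = 3/4.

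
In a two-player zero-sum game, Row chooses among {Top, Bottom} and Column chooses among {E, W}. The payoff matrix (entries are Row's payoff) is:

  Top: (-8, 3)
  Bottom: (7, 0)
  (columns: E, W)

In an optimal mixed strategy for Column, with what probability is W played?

Row minima: Top → -8, Bottom → 0; maximin = 0.
Column maxima: E → 7, W → 3; minimax = 3.
0 ≠ 3, so there is no saddle point; optimal play is mixed.
Let Row play Top with probability p. Expected payoff against E: (-8)p + 7(1−p) = −15p + 7; against W: 3p + 0(1−p) = 3p.
Setting these equal: −15p + 7 = 3p ⇒ −18p = -7 ⇒ p = 7/18, and the value is (-15)·(7/18) + 7 = 7/6.
For Column: with q = P(E), equating Top's and Bottom's payoffs gives −11q + 3 = 7q ⇒ q = 1/6.

5/6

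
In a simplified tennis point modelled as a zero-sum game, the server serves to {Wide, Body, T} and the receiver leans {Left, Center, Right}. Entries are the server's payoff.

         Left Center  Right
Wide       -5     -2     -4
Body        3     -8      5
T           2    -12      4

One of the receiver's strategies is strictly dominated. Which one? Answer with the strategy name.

Right

Left holds the server's payoff strictly below Right in every row: -5 < -4, 3 < 5, 2 < 4.
So Right is strictly dominated for the receiver.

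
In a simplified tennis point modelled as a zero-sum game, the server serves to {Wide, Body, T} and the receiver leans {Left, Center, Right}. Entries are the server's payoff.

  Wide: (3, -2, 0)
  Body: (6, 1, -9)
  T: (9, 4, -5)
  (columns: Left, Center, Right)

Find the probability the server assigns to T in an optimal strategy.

Row minima: Wide → -2, Body → -9, T → -5; maximin = -2.
Column maxima: Left → 9, Center → 4, Right → 0; minimax = 0.
-2 ≠ 0, so there is no saddle point; optimal play is mixed.
Body is strictly dominated by T, so the server never plays it.
Left is strictly dominated by Center (it gives the server strictly more in every row), so the receiver never plays it.
On the remaining 2×2 (Wide, T vs Center, Right):
Let the server play Wide with probability p. Expected payoff against Center: (-2)p + 4(1−p) = −6p + 4; against Right: 0p + (-5)(1−p) = 5p − 5.
Setting these equal: −6p + 4 = 5p − 5 ⇒ −11p = -9 ⇒ p = 9/11, and the value is (-6)·(9/11) + 4 = -10/11.
For the receiver: with q = P(Center), equating Wide's and T's payoffs gives −2q = 9q − 5 ⇒ q = 5/11.

2/11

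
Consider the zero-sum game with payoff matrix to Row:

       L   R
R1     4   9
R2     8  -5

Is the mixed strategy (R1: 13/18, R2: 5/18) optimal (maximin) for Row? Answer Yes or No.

Against L this mix gives (13/18)·4 + (5/18)·8 = 46/9.
Against R this mix gives (13/18)·9 + (5/18)·(-5) = 46/9.
All of Column's active replies (L, R) yield 46/9, and no column does worse for Row. The mix makes Column indifferent and guarantees 46/9, so it is optimal.

Yes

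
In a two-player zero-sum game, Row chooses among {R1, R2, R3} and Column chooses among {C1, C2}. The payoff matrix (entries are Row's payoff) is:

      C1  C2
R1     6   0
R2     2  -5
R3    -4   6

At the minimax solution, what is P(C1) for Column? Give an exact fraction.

3/8

Row minima: R1 → 0, R2 → -5, R3 → -4; maximin = 0.
Column maxima: C1 → 6, C2 → 6; minimax = 6.
0 ≠ 6, so there is no saddle point; optimal play is mixed.
R2 is strictly dominated by R1, so Row never plays it.
On the remaining 2×2 (R1, R3 vs C1, C2):
Let Row play R1 with probability p. Expected payoff against C1: 6p + (-4)(1−p) = 10p − 4; against C2: 0p + 6(1−p) = −6p + 6.
Setting these equal: 10p − 4 = −6p + 6 ⇒ 16p = 10 ⇒ p = 5/8, and the value is (10)·(5/8) − 4 = 9/4.
For Column: with q = P(C1), equating R1's and R3's payoffs gives 6q = −10q + 6 ⇒ q = 3/8.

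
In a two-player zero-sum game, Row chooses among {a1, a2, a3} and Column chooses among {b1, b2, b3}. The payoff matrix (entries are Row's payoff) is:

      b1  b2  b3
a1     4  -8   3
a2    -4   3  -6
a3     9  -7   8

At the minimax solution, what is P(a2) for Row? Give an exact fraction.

5/8

Row minima: a1 → -8, a2 → -6, a3 → -7; maximin = -6.
Column maxima: b1 → 9, b2 → 3, b3 → 8; minimax = 3.
-6 ≠ 3, so there is no saddle point; optimal play is mixed.
a1 is strictly dominated by a3, so Row never plays it.
b1 is strictly dominated by b3 (it gives Row strictly more in every row), so Column never plays it.
On the remaining 2×2 (a2, a3 vs b2, b3):
Let Row play a2 with probability p. Expected payoff against b2: 3p + (-7)(1−p) = 10p − 7; against b3: (-6)p + 8(1−p) = −14p + 8.
Setting these equal: 10p − 7 = −14p + 8 ⇒ 24p = 15 ⇒ p = 5/8, and the value is (10)·(5/8) − 7 = -3/4.
For Column: with q = P(b2), equating a2's and a3's payoffs gives 9q − 6 = −15q + 8 ⇒ q = 7/12.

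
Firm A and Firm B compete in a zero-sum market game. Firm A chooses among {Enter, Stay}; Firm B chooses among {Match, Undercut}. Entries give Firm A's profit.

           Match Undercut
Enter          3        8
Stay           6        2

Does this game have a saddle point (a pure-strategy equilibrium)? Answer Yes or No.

Row minima: Enter → 3, Stay → 2; maximin = 3.
Column maxima: Match → 6, Undercut → 8; minimax = 6.
3 ≠ 6, so no pure-strategy equilibrium exists.

No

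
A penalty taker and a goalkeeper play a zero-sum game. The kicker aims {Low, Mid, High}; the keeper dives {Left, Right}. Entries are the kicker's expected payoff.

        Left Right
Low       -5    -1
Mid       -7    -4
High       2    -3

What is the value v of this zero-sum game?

-17/9

Row minima: Low → -5, Mid → -7, High → -3; maximin = -3.
Column maxima: Left → 2, Right → -1; minimax = -1.
-3 ≠ -1, so there is no saddle point; optimal play is mixed.
Mid is strictly dominated by Low, so the kicker never plays it.
On the remaining 2×2 (Low, High vs Left, Right):
Let the kicker play Low with probability p. Expected payoff against Left: (-5)p + 2(1−p) = −7p + 2; against Right: (-1)p + (-3)(1−p) = 2p − 3.
Setting these equal: −7p + 2 = 2p − 3 ⇒ −9p = -5 ⇒ p = 5/9, and the value is (-7)·(5/9) + 2 = -17/9.
For the keeper: with q = P(Left), equating Low's and High's payoffs gives −4q − 1 = 5q − 3 ⇒ q = 2/9.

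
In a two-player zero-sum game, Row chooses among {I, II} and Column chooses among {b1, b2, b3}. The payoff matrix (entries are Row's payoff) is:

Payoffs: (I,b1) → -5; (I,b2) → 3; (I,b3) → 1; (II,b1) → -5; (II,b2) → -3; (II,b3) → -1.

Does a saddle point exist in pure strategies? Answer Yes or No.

Yes

Row minima: I → -5, II → -5; maximin = -5.
Column maxima: b1 → -5, b2 → 3, b3 → 1; minimax = -5.
maximin = minimax = -5, so a saddle point exists.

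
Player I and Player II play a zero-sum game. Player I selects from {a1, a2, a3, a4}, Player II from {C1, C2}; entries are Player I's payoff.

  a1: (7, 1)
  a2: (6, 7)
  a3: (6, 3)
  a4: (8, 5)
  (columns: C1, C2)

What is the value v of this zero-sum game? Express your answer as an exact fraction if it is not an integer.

Row minima: a1 → 1, a2 → 6, a3 → 3, a4 → 5; maximin = 6.
Column maxima: C1 → 8, C2 → 7; minimax = 7.
6 ≠ 7, so there is no saddle point; optimal play is mixed.
a1 is strictly dominated by a4, so Player I never plays it.
a3 is strictly dominated by a4, so Player I never plays it.
On the remaining 2×2 (a2, a4 vs C1, C2):
Let Player I play a2 with probability p. Expected payoff against C1: 6p + 8(1−p) = −2p + 8; against C2: 7p + 5(1−p) = 2p + 5.
Setting these equal: −2p + 8 = 2p + 5 ⇒ −4p = -3 ⇒ p = 3/4, and the value is (-2)·(3/4) + 8 = 13/2.
For Player II: with q = P(C1), equating a2's and a4's payoffs gives −q + 7 = 3q + 5 ⇒ q = 1/2.

13/2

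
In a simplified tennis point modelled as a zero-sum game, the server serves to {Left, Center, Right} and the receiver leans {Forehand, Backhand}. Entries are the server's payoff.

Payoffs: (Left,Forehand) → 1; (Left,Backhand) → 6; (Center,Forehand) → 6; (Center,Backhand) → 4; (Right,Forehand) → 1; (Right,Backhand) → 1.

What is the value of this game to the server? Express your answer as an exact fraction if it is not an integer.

32/7

Row minima: Left → 1, Center → 4, Right → 1; maximin = 4.
Column maxima: Forehand → 6, Backhand → 6; minimax = 6.
4 ≠ 6, so there is no saddle point; optimal play is mixed.
Right is strictly dominated by Center, so the server never plays it.
On the remaining 2×2 (Left, Center vs Forehand, Backhand):
Let the server play Left with probability p. Expected payoff against Forehand: 1p + 6(1−p) = −5p + 6; against Backhand: 6p + 4(1−p) = 2p + 4.
Setting these equal: −5p + 6 = 2p + 4 ⇒ −7p = -2 ⇒ p = 2/7, and the value is (-5)·(2/7) + 6 = 32/7.
For the receiver: with q = P(Forehand), equating Left's and Center's payoffs gives −5q + 6 = 2q + 4 ⇒ q = 2/7.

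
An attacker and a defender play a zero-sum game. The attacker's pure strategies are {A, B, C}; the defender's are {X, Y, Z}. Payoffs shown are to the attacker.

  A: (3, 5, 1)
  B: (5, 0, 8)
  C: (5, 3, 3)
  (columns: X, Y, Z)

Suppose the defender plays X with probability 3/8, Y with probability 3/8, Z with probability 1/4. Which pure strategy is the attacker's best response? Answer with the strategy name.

Expected payoff of A: (3/8)·3 + (3/8)·5 + (1/4)·1 = 13/4.
Expected payoff of B: (3/8)·5 + (3/8)·0 + (1/4)·8 = 31/8.
Expected payoff of C: (3/8)·5 + (3/8)·3 + (1/4)·3 = 15/4.
The largest is 31/8, so the attacker's best response is B.

B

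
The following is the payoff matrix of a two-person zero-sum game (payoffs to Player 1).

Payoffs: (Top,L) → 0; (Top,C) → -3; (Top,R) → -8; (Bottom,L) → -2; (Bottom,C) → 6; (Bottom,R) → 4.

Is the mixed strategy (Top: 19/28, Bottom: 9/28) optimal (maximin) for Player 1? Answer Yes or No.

No

Against L this mix gives (19/28)·0 + (9/28)·(-2) = -9/14.
Against C this mix gives (19/28)·(-3) + (9/28)·6 = -3/28.
Against R this mix gives (19/28)·(-8) + (9/28)·4 = -29/7.
Player 2 will play R, holding Player 1 to -29/7. Shifting weight toward the row that does better against R would raise this floor (the equalizing mix achieves -8/7 against both R and L), so the proposed strategy is not optimal.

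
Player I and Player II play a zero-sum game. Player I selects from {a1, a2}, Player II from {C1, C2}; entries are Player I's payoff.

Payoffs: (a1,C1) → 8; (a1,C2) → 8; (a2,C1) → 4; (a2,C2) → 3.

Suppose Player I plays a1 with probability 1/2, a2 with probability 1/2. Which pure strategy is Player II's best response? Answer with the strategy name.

C2

If Player II plays C1, Player I's expected payoff is (1/2)·8 + (1/2)·4 = 6.
If Player II plays C2, Player I's expected payoff is (1/2)·8 + (1/2)·3 = 11/2.
Player II minimizes Player I's payoff; the smallest is 11/2, so the best response is C2.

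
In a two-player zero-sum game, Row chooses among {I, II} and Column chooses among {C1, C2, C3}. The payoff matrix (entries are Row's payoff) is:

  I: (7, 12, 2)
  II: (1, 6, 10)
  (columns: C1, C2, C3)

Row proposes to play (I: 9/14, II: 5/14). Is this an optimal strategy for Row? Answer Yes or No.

Yes

Against C1 this mix gives (9/14)·7 + (5/14)·1 = 34/7.
Against C2 this mix gives (9/14)·12 + (5/14)·6 = 69/7.
Against C3 this mix gives (9/14)·2 + (5/14)·10 = 34/7.
All of Column's active replies (C1, C3) yield 34/7, and no column does worse for Row. The mix makes Column indifferent and guarantees 34/7, so it is optimal.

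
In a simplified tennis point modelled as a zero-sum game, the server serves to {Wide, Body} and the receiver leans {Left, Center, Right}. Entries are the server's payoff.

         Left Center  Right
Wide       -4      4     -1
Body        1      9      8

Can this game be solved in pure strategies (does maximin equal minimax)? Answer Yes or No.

Row minima: Wide → -4, Body → 1; maximin = 1.
Column maxima: Left → 1, Center → 9, Right → 8; minimax = 1.
maximin = minimax = 1, so a saddle point exists.

Yes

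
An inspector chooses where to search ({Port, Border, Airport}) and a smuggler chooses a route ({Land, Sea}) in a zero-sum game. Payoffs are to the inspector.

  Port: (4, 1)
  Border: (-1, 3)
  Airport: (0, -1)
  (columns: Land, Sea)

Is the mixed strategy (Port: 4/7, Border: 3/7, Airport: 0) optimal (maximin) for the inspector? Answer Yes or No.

Yes

Against Land this mix gives (4/7)·4 + (3/7)·(-1) = 13/7.
Against Sea this mix gives (4/7)·1 + (3/7)·3 = 13/7.
All of the smuggler's active replies (Land, Sea) yield 13/7, and no column does worse for the inspector. The mix makes the smuggler indifferent and guarantees 13/7, so it is optimal.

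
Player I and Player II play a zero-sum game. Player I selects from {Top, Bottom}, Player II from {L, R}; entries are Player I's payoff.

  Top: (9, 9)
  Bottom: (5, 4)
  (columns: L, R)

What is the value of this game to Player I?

Row minima: Top → 9, Bottom → 4; maximin = 9.
Column maxima: L → 9, R → 9; minimax = 9.
Since maximin = minimax = 9, there is a saddle point and the value is 9.

9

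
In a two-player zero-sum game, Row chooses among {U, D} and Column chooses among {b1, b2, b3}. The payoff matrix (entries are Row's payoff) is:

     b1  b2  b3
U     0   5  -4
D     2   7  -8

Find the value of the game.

-4

Row minima: U → -4, D → -8; maximin = -4.
Column maxima: b1 → 2, b2 → 7, b3 → -4; minimax = -4.
Since maximin = minimax = -4, there is a saddle point and the value is -4.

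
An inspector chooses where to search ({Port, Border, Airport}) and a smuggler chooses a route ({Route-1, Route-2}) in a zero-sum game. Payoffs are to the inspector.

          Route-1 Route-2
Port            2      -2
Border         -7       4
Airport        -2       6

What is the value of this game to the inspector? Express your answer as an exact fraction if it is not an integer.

Row minima: Port → -2, Border → -7, Airport → -2; maximin = -2.
Column maxima: Route-1 → 2, Route-2 → 6; minimax = 2.
-2 ≠ 2, so there is no saddle point; optimal play is mixed.
Border is strictly dominated by Airport, so the inspector never plays it.
On the remaining 2×2 (Port, Airport vs Route-1, Route-2):
Let the inspector play Port with probability p. Expected payoff against Route-1: 2p + (-2)(1−p) = 4p − 2; against Route-2: (-2)p + 6(1−p) = −8p + 6.
Setting these equal: 4p − 2 = −8p + 6 ⇒ 12p = 8 ⇒ p = 2/3, and the value is (4)·(2/3) − 2 = 2/3.
For the smuggler: with q = P(Route-1), equating Port's and Airport's payoffs gives 4q − 2 = −8q + 6 ⇒ q = 2/3.

2/3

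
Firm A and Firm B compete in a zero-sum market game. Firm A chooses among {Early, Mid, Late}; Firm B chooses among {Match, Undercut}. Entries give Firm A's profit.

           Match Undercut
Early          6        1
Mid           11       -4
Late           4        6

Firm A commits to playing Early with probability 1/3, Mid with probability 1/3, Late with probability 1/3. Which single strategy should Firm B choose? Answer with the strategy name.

Undercut

If Firm B plays Match, Firm A's expected payoff is (1/3)·6 + (1/3)·11 + (1/3)·4 = 7.
If Firm B plays Undercut, Firm A's expected payoff is (1/3)·1 + (1/3)·(-4) + (1/3)·6 = 1.
Firm B minimizes Firm A's payoff; the smallest is 1, so the best response is Undercut.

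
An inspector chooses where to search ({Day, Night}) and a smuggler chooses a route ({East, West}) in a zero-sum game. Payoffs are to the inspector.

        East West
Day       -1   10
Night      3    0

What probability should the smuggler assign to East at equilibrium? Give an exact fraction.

Row minima: Day → -1, Night → 0; maximin = 0.
Column maxima: East → 3, West → 10; minimax = 3.
0 ≠ 3, so there is no saddle point; optimal play is mixed.
Let the inspector play Day with probability p. Expected payoff against East: (-1)p + 3(1−p) = −4p + 3; against West: 10p + 0(1−p) = 10p.
Setting these equal: −4p + 3 = 10p ⇒ −14p = -3 ⇒ p = 3/14, and the value is (-4)·(3/14) + 3 = 15/7.
For the smuggler: with q = P(East), equating Day's and Night's payoffs gives −11q + 10 = 3q ⇒ q = 5/7.

5/7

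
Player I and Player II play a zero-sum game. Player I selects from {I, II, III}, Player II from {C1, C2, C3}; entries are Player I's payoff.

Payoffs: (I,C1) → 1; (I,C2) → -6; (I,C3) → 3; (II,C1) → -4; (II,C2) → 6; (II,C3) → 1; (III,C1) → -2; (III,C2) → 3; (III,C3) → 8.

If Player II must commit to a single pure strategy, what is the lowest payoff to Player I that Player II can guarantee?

Column maxima: C1 → 1, C2 → 6, C3 → 8.
The smallest of these is 1.

1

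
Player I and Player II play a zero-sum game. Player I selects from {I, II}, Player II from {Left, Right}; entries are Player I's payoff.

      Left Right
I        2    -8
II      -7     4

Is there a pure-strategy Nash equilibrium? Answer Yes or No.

Row minima: I → -8, II → -7; maximin = -7.
Column maxima: Left → 2, Right → 4; minimax = 2.
-7 ≠ 2, so no pure-strategy equilibrium exists.

No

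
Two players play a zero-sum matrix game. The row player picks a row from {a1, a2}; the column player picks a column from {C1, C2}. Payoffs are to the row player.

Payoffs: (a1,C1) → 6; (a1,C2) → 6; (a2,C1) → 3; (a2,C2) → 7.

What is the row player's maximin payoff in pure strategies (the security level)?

Row minima: a1 → 6, a2 → 3.
The best of these is 6.

6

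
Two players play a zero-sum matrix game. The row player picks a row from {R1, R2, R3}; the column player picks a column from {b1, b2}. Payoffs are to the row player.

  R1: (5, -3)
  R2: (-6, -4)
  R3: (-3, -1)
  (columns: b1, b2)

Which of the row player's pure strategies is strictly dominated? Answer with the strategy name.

R1 gives a strictly higher payoff than R2 against every column: 5 > -6, -3 > -4.
So R2 is strictly dominated and the row player never plays it.

R2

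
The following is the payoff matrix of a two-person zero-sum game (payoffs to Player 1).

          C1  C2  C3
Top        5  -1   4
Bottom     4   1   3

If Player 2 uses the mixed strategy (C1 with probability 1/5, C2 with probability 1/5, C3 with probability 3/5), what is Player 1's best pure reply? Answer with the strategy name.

Expected payoff of Top: (1/5)·5 + (1/5)·(-1) + (3/5)·4 = 16/5.
Expected payoff of Bottom: (1/5)·4 + (1/5)·1 + (3/5)·3 = 14/5.
The largest is 16/5, so Player 1's best response is Top.

Top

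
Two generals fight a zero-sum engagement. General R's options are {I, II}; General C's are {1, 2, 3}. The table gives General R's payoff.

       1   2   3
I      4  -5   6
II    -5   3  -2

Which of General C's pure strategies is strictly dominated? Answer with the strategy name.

1 holds General R's payoff strictly below 3 in every row: 4 < 6, -5 < -2.
So 3 is strictly dominated for General C.

3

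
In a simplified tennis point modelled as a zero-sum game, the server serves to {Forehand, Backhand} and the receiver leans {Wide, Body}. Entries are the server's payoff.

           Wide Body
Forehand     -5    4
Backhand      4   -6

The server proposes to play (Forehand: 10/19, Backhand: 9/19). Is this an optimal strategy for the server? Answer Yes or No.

Yes

Against Wide this mix gives (10/19)·(-5) + (9/19)·4 = -14/19.
Against Body this mix gives (10/19)·4 + (9/19)·(-6) = -14/19.
All of the receiver's active replies (Wide, Body) yield -14/19, and no column does worse for the server. The mix makes the receiver indifferent and guarantees -14/19, so it is optimal.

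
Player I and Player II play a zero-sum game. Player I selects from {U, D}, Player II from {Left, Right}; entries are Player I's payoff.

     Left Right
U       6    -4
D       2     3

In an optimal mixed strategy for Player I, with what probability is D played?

10/11

Row minima: U → -4, D → 2; maximin = 2.
Column maxima: Left → 6, Right → 3; minimax = 3.
2 ≠ 3, so there is no saddle point; optimal play is mixed.
Let Player I play U with probability p. Expected payoff against Left: 6p + 2(1−p) = 4p + 2; against Right: (-4)p + 3(1−p) = −7p + 3.
Setting these equal: 4p + 2 = −7p + 3 ⇒ 11p = 1 ⇒ p = 1/11, and the value is (4)·(1/11) + 2 = 26/11.
For Player II: with q = P(Left), equating U's and D's payoffs gives 10q − 4 = −q + 3 ⇒ q = 7/11.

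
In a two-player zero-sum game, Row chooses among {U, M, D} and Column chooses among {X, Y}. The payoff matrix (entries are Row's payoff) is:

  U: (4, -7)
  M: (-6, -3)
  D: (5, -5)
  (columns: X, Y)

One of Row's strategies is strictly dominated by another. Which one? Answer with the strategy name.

U

D gives a strictly higher payoff than U against every column: 5 > 4, -5 > -7.
So U is strictly dominated and Row never plays it.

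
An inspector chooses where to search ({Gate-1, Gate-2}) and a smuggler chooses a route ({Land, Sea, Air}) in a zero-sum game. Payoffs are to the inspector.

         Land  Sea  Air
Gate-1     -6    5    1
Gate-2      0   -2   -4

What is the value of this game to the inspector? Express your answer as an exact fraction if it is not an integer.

Row minima: Gate-1 → -6, Gate-2 → -4; maximin = -4.
Column maxima: Land → 0, Sea → 5, Air → 1; minimax = 0.
-4 ≠ 0, so there is no saddle point; optimal play is mixed.
Sea is strictly dominated by Air (it gives the inspector strictly more in every row), so the smuggler never plays it.
On the remaining 2×2 (Gate-1, Gate-2 vs Land, Air):
Let the inspector play Gate-1 with probability p. Expected payoff against Land: (-6)p + 0(1−p) = −6p; against Air: 1p + (-4)(1−p) = 5p − 4.
Setting these equal: −6p = 5p − 4 ⇒ −11p = -4 ⇒ p = 4/11, and the value is (-6)·(4/11) = -24/11.
For the smuggler: with q = P(Land), equating Gate-1's and Gate-2's payoffs gives −7q + 1 = 4q − 4 ⇒ q = 5/11.

-24/11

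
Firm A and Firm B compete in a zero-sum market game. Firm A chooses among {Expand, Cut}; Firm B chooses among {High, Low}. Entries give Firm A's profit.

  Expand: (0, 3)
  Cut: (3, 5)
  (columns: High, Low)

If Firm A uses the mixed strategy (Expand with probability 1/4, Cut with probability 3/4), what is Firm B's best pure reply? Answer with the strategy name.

High

If Firm B plays High, Firm A's expected payoff is (1/4)·0 + (3/4)·3 = 9/4.
If Firm B plays Low, Firm A's expected payoff is (1/4)·3 + (3/4)·5 = 9/2.
Firm B minimizes Firm A's payoff; the smallest is 9/4, so the best response is High.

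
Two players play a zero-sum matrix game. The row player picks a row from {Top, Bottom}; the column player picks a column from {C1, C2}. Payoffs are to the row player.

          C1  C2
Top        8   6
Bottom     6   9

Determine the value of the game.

Row minima: Top → 6, Bottom → 6; maximin = 6.
Column maxima: C1 → 8, C2 → 9; minimax = 8.
6 ≠ 8, so there is no saddle point; optimal play is mixed.
Let the row player play Top with probability p. Expected payoff against C1: 8p + 6(1−p) = 2p + 6; against C2: 6p + 9(1−p) = −3p + 9.
Setting these equal: 2p + 6 = −3p + 9 ⇒ 5p = 3 ⇒ p = 3/5, and the value is (2)·(3/5) + 6 = 36/5.
For the column player: with q = P(C1), equating Top's and Bottom's payoffs gives 2q + 6 = −3q + 9 ⇒ q = 3/5.

36/5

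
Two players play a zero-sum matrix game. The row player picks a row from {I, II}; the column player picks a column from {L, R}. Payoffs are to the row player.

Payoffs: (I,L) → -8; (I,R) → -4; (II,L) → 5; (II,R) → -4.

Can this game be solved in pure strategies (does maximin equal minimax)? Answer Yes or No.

Yes

Row minima: I → -8, II → -4; maximin = -4.
Column maxima: L → 5, R → -4; minimax = -4.
maximin = minimax = -4, so a saddle point exists.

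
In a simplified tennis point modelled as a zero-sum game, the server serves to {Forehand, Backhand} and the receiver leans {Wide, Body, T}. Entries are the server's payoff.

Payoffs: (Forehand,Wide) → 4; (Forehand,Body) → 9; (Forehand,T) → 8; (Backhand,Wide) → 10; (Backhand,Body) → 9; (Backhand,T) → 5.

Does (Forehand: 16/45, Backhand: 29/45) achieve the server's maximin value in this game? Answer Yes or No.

No

Against Wide this mix gives (16/45)·4 + (29/45)·10 = 118/15.
Against Body this mix gives (16/45)·9 + (29/45)·9 = 9.
Against T this mix gives (16/45)·8 + (29/45)·5 = 91/15.
The receiver will play T, holding the server to 91/15. Shifting weight toward the row that does better against T would raise this floor (the equalizing mix achieves 20/3 against both T and Wide), so the proposed strategy is not optimal.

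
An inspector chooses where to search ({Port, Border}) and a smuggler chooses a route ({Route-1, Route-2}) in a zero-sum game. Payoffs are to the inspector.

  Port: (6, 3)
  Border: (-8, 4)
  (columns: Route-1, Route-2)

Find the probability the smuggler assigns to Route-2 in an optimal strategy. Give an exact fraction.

14/15

Row minima: Port → 3, Border → -8; maximin = 3.
Column maxima: Route-1 → 6, Route-2 → 4; minimax = 4.
3 ≠ 4, so there is no saddle point; optimal play is mixed.
Let the inspector play Port with probability p. Expected payoff against Route-1: 6p + (-8)(1−p) = 14p − 8; against Route-2: 3p + 4(1−p) = −p + 4.
Setting these equal: 14p − 8 = −p + 4 ⇒ 15p = 12 ⇒ p = 4/5, and the value is (14)·(4/5) − 8 = 16/5.
For the smuggler: with q = P(Route-1), equating Port's and Border's payoffs gives 3q + 3 = −12q + 4 ⇒ q = 1/15.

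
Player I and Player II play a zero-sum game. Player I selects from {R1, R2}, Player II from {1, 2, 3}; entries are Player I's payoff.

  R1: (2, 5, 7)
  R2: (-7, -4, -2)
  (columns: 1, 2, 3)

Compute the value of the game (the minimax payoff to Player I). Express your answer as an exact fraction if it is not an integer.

2

Row minima: R1 → 2, R2 → -7; maximin = 2.
Column maxima: 1 → 2, 2 → 5, 3 → 7; minimax = 2.
Since maximin = minimax = 2, there is a saddle point and the value is 2.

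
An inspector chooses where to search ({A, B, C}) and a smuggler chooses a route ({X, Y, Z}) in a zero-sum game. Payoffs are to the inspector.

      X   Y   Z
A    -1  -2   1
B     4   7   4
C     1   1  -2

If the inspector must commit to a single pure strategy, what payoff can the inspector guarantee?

Row minima: A → -2, B → 4, C → -2.
The best of these is 4.

4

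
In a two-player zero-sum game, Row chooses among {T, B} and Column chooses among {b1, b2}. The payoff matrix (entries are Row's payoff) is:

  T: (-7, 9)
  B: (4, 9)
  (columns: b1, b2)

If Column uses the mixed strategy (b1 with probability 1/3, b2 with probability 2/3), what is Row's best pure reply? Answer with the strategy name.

Expected payoff of T: (1/3)·(-7) + (2/3)·9 = 11/3.
Expected payoff of B: (1/3)·4 + (2/3)·9 = 22/3.
The largest is 22/3, so Row's best response is B.

B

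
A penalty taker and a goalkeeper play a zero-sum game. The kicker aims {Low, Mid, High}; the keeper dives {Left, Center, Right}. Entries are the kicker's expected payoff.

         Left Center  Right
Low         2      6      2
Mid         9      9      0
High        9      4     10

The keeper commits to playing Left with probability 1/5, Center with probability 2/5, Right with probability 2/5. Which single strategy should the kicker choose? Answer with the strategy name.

Expected payoff of Low: (1/5)·2 + (2/5)·6 + (2/5)·2 = 18/5.
Expected payoff of Mid: (1/5)·9 + (2/5)·9 + (2/5)·0 = 27/5.
Expected payoff of High: (1/5)·9 + (2/5)·4 + (2/5)·10 = 37/5.
The largest is 37/5, so the kicker's best response is High.

High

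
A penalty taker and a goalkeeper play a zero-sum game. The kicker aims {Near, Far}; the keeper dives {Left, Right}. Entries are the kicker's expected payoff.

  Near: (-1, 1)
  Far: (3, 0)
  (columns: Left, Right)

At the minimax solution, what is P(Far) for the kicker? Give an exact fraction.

Row minima: Near → -1, Far → 0; maximin = 0.
Column maxima: Left → 3, Right → 1; minimax = 1.
0 ≠ 1, so there is no saddle point; optimal play is mixed.
Let the kicker play Near with probability p. Expected payoff against Left: (-1)p + 3(1−p) = −4p + 3; against Right: 1p + 0(1−p) = p.
Setting these equal: −4p + 3 = p ⇒ −5p = -3 ⇒ p = 3/5, and the value is (-4)·(3/5) + 3 = 3/5.
For the keeper: with q = P(Left), equating Near's and Far's payoffs gives −2q + 1 = 3q ⇒ q = 1/5.

2/5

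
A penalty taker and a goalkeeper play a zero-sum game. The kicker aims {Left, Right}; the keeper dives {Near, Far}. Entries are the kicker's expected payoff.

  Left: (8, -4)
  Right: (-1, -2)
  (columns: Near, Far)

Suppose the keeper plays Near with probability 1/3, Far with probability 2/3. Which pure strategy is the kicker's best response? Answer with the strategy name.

Expected payoff of Left: (1/3)·8 + (2/3)·(-4) = 0.
Expected payoff of Right: (1/3)·(-1) + (2/3)·(-2) = -5/3.
The largest is 0, so the kicker's best response is Left.

Left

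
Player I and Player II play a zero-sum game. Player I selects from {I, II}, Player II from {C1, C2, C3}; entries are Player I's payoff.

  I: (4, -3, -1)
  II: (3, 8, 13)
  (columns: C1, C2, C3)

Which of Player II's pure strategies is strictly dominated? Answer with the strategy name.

C2 holds Player I's payoff strictly below C3 in every row: -3 < -1, 8 < 13.
So C3 is strictly dominated for Player II.

C3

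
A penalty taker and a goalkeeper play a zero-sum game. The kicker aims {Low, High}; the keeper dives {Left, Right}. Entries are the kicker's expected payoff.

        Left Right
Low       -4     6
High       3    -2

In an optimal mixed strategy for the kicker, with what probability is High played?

Row minima: Low → -4, High → -2; maximin = -2.
Column maxima: Left → 3, Right → 6; minimax = 3.
-2 ≠ 3, so there is no saddle point; optimal play is mixed.
Let the kicker play Low with probability p. Expected payoff against Left: (-4)p + 3(1−p) = −7p + 3; against Right: 6p + (-2)(1−p) = 8p − 2.
Setting these equal: −7p + 3 = 8p − 2 ⇒ −15p = -5 ⇒ p = 1/3, and the value is (-7)·(1/3) + 3 = 2/3.
For the keeper: with q = P(Left), equating Low's and High's payoffs gives −10q + 6 = 5q − 2 ⇒ q = 8/15.

2/3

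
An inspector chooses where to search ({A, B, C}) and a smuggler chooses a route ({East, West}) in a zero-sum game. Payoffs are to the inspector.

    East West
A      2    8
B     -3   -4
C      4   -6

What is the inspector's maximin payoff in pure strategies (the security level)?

2

Row minima: A → 2, B → -4, C → -6.
The best of these is 2.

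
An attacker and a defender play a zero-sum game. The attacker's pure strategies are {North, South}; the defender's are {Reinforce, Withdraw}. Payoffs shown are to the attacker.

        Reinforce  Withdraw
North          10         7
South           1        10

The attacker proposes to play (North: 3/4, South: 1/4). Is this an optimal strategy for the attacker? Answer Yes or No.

Yes

Against Reinforce this mix gives (3/4)·10 + (1/4)·1 = 31/4.
Against Withdraw this mix gives (3/4)·7 + (1/4)·10 = 31/4.
All of the defender's active replies (Reinforce, Withdraw) yield 31/4, and no column does worse for the attacker. The mix makes the defender indifferent and guarantees 31/4, so it is optimal.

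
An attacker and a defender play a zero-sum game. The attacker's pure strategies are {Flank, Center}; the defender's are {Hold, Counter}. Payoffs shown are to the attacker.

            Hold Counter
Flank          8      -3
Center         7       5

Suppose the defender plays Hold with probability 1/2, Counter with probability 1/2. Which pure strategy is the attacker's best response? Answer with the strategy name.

Center

Expected payoff of Flank: (1/2)·8 + (1/2)·(-3) = 5/2.
Expected payoff of Center: (1/2)·7 + (1/2)·5 = 6.
The largest is 6, so the attacker's best response is Center.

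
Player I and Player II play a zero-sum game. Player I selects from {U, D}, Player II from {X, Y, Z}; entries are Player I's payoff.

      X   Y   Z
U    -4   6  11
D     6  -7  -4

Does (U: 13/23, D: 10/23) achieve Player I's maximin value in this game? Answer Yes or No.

Yes

Against X this mix gives (13/23)·(-4) + (10/23)·6 = 8/23.
Against Y this mix gives (13/23)·6 + (10/23)·(-7) = 8/23.
Against Z this mix gives (13/23)·11 + (10/23)·(-4) = 103/23.
All of Player II's active replies (X, Y) yield 8/23, and no column does worse for Player I. The mix makes Player II indifferent and guarantees 8/23, so it is optimal.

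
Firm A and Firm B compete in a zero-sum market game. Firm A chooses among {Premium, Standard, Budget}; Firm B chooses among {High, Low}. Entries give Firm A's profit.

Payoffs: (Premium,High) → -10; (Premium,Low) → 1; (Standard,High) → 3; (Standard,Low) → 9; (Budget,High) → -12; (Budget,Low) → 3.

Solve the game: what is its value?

Row minima: Premium → -10, Standard → 3, Budget → -12; maximin = 3.
Column maxima: High → 3, Low → 9; minimax = 3.
Since maximin = minimax = 3, there is a saddle point and the value is 3.

3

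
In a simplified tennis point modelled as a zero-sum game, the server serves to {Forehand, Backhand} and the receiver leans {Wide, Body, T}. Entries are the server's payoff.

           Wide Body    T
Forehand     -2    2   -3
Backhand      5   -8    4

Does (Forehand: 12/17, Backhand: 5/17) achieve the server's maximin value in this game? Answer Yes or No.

Against Wide this mix gives (12/17)·(-2) + (5/17)·5 = 1/17.
Against Body this mix gives (12/17)·2 + (5/17)·(-8) = -16/17.
Against T this mix gives (12/17)·(-3) + (5/17)·4 = -16/17.
All of the receiver's active replies (Body, T) yield -16/17, and no column does worse for the server. The mix makes the receiver indifferent and guarantees -16/17, so it is optimal.

Yes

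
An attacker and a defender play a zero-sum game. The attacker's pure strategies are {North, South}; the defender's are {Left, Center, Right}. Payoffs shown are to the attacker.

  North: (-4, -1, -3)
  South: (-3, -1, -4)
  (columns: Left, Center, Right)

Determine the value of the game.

-7/2

Row minima: North → -4, South → -4; maximin = -4.
Column maxima: Left → -3, Center → -1, Right → -3; minimax = -3.
-4 ≠ -3, so there is no saddle point; optimal play is mixed.
Center is strictly dominated by Left (it gives the attacker strictly more in every row), so the defender never plays it.
On the remaining 2×2 (North, South vs Left, Right):
Let the attacker play North with probability p. Expected payoff against Left: (-4)p + (-3)(1−p) = −p − 3; against Right: (-3)p + (-4)(1−p) = p − 4.
Setting these equal: −p − 3 = p − 4 ⇒ −2p = -1 ⇒ p = 1/2, and the value is (-1)·(1/2) − 3 = -7/2.
For the defender: with q = P(Left), equating North's and South's payoffs gives −q − 3 = q − 4 ⇒ q = 1/2.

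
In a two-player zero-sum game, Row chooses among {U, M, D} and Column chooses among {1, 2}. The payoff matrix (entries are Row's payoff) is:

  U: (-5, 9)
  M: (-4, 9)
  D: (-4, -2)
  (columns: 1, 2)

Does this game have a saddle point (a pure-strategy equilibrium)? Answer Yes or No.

Yes

Row minima: U → -5, M → -4, D → -4; maximin = -4.
Column maxima: 1 → -4, 2 → 9; minimax = -4.
maximin = minimax = -4, so a saddle point exists.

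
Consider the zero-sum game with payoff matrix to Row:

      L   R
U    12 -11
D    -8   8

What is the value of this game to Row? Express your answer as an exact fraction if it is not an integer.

8/39

Row minima: U → -11, D → -8; maximin = -8.
Column maxima: L → 12, R → 8; minimax = 8.
-8 ≠ 8, so there is no saddle point; optimal play is mixed.
Let Row play U with probability p. Expected payoff against L: 12p + (-8)(1−p) = 20p − 8; against R: (-11)p + 8(1−p) = −19p + 8.
Setting these equal: 20p − 8 = −19p + 8 ⇒ 39p = 16 ⇒ p = 16/39, and the value is (20)·(16/39) − 8 = 8/39.
For Column: with q = P(L), equating U's and D's payoffs gives 23q − 11 = −16q + 8 ⇒ q = 19/39.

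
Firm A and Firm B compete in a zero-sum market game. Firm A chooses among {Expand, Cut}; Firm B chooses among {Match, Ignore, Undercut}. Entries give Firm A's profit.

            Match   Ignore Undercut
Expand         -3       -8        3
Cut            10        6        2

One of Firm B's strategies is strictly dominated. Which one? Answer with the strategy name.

Ignore holds Firm A's payoff strictly below Match in every row: -8 < -3, 6 < 10.
So Match is strictly dominated for Firm B.

Match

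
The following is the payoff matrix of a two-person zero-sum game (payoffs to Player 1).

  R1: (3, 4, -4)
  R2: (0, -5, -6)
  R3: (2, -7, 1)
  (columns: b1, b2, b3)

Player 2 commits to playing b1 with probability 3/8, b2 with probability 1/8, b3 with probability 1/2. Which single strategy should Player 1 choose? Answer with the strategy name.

Expected payoff of R1: (3/8)·3 + (1/8)·4 + (1/2)·(-4) = -3/8.
Expected payoff of R2: (3/8)·0 + (1/8)·(-5) + (1/2)·(-6) = -29/8.
Expected payoff of R3: (3/8)·2 + (1/8)·(-7) + (1/2)·1 = 3/8.
The largest is 3/8, so Player 1's best response is R3.

R3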